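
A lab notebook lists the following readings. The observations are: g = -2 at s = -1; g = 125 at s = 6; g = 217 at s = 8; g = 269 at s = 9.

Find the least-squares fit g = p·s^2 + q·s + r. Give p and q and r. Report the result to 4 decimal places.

From the data, Σs^2·s^2 = 11954, Σs^2·s = 1456, Σs^2 = 182, Σs·s = 182, Σs = 22, Σ1 = 4.
For Aᵀg: Σs^2·g = 40175, Σs·g = 4909, Σg = 609.
Solving the 3×3 system (Gaussian elimination) gives p = 5647/1892, q = 6249/1892, r = -3251/1892.

p = 2.9847, q = 3.3029, r = -1.7183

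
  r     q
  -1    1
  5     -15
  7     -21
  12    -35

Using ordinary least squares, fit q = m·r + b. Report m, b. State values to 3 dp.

Entries of MᵀM: Σr·r = 219, Σr = 23, Σ1 = 4.
Right-hand side: Σr·q = -643, Σq = -70.
So MᵀM·[m, b]ᵀ = Mᵀq: [[219, 23]; [23, 4]]·[m, b]ᵀ = [-643, -70]ᵀ.
det = 219·4 − 23² = 347.
m = ((-643)·4 − 23·(-70))/347 = -962/347; b = (219·(-70) − 23·(-643))/347 = -541/347.

m = -2.772, b = -1.559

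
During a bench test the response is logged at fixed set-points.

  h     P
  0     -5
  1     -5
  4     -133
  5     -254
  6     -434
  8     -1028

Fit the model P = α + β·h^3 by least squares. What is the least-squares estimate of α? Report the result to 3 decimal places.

α = -4.009

Sums needed: Σ1 = 6, Σh^3 = 918, Σh^3·h^3 = 328522.
Moment sums: ΣP = -1859, Σh^3·P = -660347.
So XᵀX·[α, β]ᵀ = XᵀP: [[6, 918]; [918, 328522]]·[α, β]ᵀ = [-1859, -660347]ᵀ.
Determinant 6·328522 − 918² = 1128408.
α = ((-1859)·328522 − 918·(-660347))/1128408 = -1130963/282102; β = (6·(-660347) − 918·(-1859))/1128408 = -93980/47017.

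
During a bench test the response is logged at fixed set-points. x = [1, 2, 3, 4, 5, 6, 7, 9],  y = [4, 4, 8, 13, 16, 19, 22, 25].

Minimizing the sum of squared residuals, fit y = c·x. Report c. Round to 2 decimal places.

c = 2.99

With design matrix A, AᵀA = [[221]] and Aᵀy = [661]ᵀ.
Hence c = 661 / 221 ≈ 2.99095.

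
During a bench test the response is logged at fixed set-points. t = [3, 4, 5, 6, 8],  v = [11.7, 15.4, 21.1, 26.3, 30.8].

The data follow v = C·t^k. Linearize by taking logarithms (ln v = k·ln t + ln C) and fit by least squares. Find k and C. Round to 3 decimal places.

k = 1.037, C = 3.803

With ln vᵢ as the transformed response and ln tᵢ as the regressor:
Over the data: Σln t = 7.9655, Σ(ln t)² = 13.2535, Σln v = 14.9403, Σln t·ln v = 24.3860.
Normal system: [[13.2535, 7.9655]; [7.9655, 5]]·[k, ln C]ᵀ = [24.3860, 14.9403]ᵀ.
Δ = 13.2535·5 − (7.9655)² = 2.8177; k = (24.3860·5 − 7.9655·14.9403)/2.8177 = 1.03707, ln C = (13.2535·14.9403 − 7.9655·24.3860)/2.8177 = 1.33590, so C = exp(1.33590) = 3.80342.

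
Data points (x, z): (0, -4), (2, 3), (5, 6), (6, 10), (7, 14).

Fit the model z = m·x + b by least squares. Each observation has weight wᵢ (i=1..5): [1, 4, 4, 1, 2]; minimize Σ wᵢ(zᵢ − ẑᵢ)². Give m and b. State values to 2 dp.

The normal equations are: 250·m + 48·b = 400;  48·m + 12·b = 70.
(Σwᵢ·x·x = 250, Σwᵢ·x = 48, Σwᵢ·1 = 12, Σwᵢ·x·z = 400, Σwᵢ·z = 70.)
Δ = 250·12 − 48² = 696.
m = (400·12 − 48·70)/696 = 60/29; b = (250·70 − 48·400)/696 = -425/174.

m = 2.07, b = -2.44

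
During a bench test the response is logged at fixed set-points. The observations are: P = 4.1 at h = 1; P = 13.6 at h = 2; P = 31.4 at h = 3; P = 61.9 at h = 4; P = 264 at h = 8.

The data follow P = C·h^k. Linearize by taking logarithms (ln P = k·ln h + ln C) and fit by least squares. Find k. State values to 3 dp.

Taking logs, ln P = k·ln h + ln C, so regress ln P on ln h.
Σln h = 5.2575, Σ(ln h)² = 7.9333, Σln P = 17.1693, Σln h·ln P = 22.9099.
Normal system: [[7.9333, 5.2575]; [5.2575, 5]]·[k, ln C]ᵀ = [22.9099, 17.1693]ᵀ.
Δ = 7.9333·5 − (5.2575)² = 12.0252; k = (22.9099·5 − 5.2575·17.1693)/12.0252 = 2.01925, ln C = (7.9333·17.1693 − 5.2575·22.9099)/12.0252 = 1.31063.

k = 2.019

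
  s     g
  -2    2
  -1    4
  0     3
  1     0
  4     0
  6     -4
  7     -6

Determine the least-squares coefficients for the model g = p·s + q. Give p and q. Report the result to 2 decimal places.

Forming AᵀA = [[107, 15]; [15, 7]] and Aᵀg = [-74, -1]ᵀ gives AᵀA·[p, q]ᵀ = Aᵀg.
Eliminating q: 7·(row 1) − 15·(row 2) gives 524·p = 7·(-74) − 15·(-1) = -503, so p = -503/524.
Then q = ((-1) − 15·(-503/524))/7 = 1003/524.

p = -0.96, q = 1.91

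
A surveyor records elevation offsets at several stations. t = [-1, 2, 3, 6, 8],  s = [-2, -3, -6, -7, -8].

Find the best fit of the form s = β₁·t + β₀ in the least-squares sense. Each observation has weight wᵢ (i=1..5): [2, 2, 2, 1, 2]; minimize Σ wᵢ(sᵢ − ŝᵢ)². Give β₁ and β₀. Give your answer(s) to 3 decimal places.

β₁ = -0.696, β₀ = -2.681

Entries of MᵀWM: Σwᵢ·t·t = 192, Σwᵢ·t = 30, Σwᵢ·1 = 9.
Right-hand side: Σwᵢ·t·s = -214, Σwᵢ·s = -45.
Normal equations: [[192, 30]; [30, 9]]·[β₁, β₀]ᵀ = [-214, -45]ᵀ.
Determinant 192·9 − 30² = 828.
β₁ = ((-214)·9 − 30·(-45))/828 = -16/23; β₀ = (192·(-45) − 30·(-214))/828 = -185/69.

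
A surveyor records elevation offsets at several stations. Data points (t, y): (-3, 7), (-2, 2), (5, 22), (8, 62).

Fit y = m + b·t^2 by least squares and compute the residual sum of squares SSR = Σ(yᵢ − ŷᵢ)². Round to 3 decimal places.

Entries of AᵀA: Σ1 = 4, Σt^2 = 102, Σt^2·t^2 = 4818.
Moment sums: Σy = 93, Σt^2·y = 4589.
AᵀA·[m, b]ᵀ = Aᵀy becomes [[4, 102]; [102, 4818]]·[m, b]ᵀ = [93, 4589]ᵀ.
Determinant 4·4818 − 102² = 8868.
m = (93·4818 − 102·4589)/8868 = -1667/739; b = (4·4589 − 102·93)/8868 = 4435/4434.
Residuals: 375/1478, 565/2217, -3325/4434, 535/2217; SSR = 3325/4434.

SSR = 0.750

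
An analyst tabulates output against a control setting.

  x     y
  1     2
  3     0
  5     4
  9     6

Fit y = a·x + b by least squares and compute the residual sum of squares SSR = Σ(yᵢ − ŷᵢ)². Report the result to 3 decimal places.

SSR = 6.171

Setting ∂/∂a … = 0 gives: 116·a + 18·b = 76;  18·a + 4·b = 12.
(Σx·x = 116, Σx = 18, Σ1 = 4, Σx·y = 76, Σy = 12.)
Eliminating b: 4·(row 1) − 18·(row 2) gives 140·a = 4·76 − 18·12 = 88, so a = 22/35.
Then b = (12 − 18·(22/35))/4 = 6/35.
Residuals: 6/5, -72/35, 24/35, 6/35; SSR = 216/35.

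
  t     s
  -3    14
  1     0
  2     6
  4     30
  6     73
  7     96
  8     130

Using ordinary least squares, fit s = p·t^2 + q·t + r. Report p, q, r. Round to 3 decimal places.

p = 2.015, q = 0.347, r = -2.900

Forming XᵀX = [[8147, 1117, 179]; [1117, 179, 25]; [179, 25, 7]] and Xᵀs = [16282, 2240, 349]ᵀ gives XᵀX·[p, q, r]ᵀ = Xᵀs.
Row-reducing yields p = 108171/53692, q = 18637/53692, r = -77859/26846.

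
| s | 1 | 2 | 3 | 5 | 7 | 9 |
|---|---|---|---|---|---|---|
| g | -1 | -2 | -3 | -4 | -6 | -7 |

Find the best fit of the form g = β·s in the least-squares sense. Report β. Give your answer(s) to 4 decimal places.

Compute the Gram sums: Σs·s = 169.
And Σs·g = -139.
XᵀX·[β]ᵀ = Xᵀg becomes [[169]]·[β]ᵀ = [-139]ᵀ.
β = (-139)/169 = -0.822485.

β = -0.8225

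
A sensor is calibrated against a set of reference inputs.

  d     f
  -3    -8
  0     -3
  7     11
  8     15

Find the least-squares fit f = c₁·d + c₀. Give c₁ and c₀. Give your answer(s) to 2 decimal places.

c₁ = 2.05, c₀ = -2.39

MᵀM·[c₁, c₀]ᵀ = Mᵀf reads: 122·c₁ + 12·c₀ = 221;  12·c₁ + 4·c₀ = 15.
(Σd·d = 122, Σd = 12, Σ1 = 4, Σd·f = 221, Σf = 15.)
Eliminating c₀: 4·(row 1) − 12·(row 2) gives 344·c₁ = 4·221 − 12·15 = 704, so c₁ = 88/43.
Then c₀ = (15 − 12·(88/43))/4 = -411/172.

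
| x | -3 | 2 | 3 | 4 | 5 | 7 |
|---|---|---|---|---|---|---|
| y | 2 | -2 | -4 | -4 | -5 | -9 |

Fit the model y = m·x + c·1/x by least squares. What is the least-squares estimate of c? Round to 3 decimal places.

c = 1.696

MᵀM·[m, c]ᵀ = Mᵀy reads: 112·m + 6·c = -126;  6·m + (104981/176400)·c = -44/7.
Determinant 112·(104981/176400) − 6² = 48281/1575.
m = ((-126)·(104981/176400) − 6·(-44/7))/(48281/1575) = -469629/386248; c = (112·(-44/7) − 6·(-126))/(48281/1575) = 81900/48281.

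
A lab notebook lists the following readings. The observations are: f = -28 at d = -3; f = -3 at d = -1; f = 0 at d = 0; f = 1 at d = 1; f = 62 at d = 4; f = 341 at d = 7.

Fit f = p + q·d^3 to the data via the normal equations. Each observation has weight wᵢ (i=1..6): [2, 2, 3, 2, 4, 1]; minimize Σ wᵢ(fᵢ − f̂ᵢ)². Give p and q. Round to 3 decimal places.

Compute the Gram sums: Σwᵢ·1 = 14, Σwᵢ·d^3 = 545, Σwᵢ·d^3·d^3 = 135495.
Moment sums: Σwᵢ·f = 529, Σwᵢ·d^3·f = 134355.
det = 14·135495 − 545² = 1599905.
p = (529·135495 − 545·134355)/1599905 = -309324/319981; q = (14·134355 − 545·529)/1599905 = 318533/319981.

p = -0.967, q = 0.995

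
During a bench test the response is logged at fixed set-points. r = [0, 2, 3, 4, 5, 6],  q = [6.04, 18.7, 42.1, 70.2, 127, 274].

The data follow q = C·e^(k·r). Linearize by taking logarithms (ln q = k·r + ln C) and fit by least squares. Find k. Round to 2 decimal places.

Taking logs, ln q = k·r + ln C, so regress ln q on r.
Over the data: Σr = 20.0000, Σ(r)² = 90.0000, Σln q = 23.1756, Σr·ln q = 91.9823.
Normal system: [[90.0000, 20.0000]; [20.0000, 6]]·[k, ln C]ᵀ = [91.9823, 23.1756]ᵀ.
Slope k = (n·Σr·ln q − Σr·Σln q)/(n·Σ(r)² − (Σr)²) = (6·91.9823 − 20.0000·23.1756)/140.0000 = 0.63129; ln C = (Σln q − k·Σr)/n = 1.75830.

k = 0.63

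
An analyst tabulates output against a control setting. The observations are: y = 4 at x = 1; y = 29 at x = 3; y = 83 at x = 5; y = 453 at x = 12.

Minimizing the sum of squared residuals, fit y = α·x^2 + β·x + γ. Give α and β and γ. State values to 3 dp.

α = 3.032, β = 1.467, γ = -1.135

Normal-equation sums: Σx^2·x^2 = 21443, Σx^2·x = 1881, Σx^2 = 179, Σx·x = 179, Σx = 21, Σ1 = 4.
Right-hand side: Σx^2·y = 67572, Σx·y = 5942, Σy = 569.
So AᵀA·[α, β, γ]ᵀ = Aᵀy: [[21443, 1881, 179]; [1881, 179, 21]; [179, 21, 4]]·[α, β, γ]ᵀ = [67572, 5942, 569]ᵀ.
Inverting the 3×3 Gram matrix, [α, β, γ]ᵀ = [45541/15020, 110173/75100, -21308/18775]ᵀ.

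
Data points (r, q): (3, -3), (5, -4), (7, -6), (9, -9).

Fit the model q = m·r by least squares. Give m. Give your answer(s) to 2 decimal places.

Setting ∂/∂m … = 0 gives: 164·m = -152.
(Σr·r = 164, Σr·q = -152.)
m = (-152)/164 = -0.926829.

m = -0.93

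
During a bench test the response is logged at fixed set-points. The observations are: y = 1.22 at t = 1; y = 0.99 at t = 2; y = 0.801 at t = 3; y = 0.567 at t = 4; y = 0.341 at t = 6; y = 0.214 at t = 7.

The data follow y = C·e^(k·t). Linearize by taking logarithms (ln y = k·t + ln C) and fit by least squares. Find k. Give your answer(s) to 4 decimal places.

Taking logs, ln y = k·t + ln C, so regress ln y on t.
XᵀX = [[115.0000, 23.0000]; [23.0000, 6]], rhs = [-20.0042, -3.2181]ᵀ  (here Σt = 23.0000, Σ(t)² = 115.0000, Σln y = -3.2181, Σt·ln y = -20.0042).
Slope k = (n·Σt·ln y − Σt·Σln y)/(n·Σ(t)² − (Σt)²) = (6·-20.0042 − 23.0000·-3.2181)/161.0000 = -0.28576; ln C = (Σln y − k·Σt)/n = 0.55907.

k = -0.2858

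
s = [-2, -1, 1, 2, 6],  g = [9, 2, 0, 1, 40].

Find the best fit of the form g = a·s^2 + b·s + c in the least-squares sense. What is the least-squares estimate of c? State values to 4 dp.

c = -0.5524

Sums needed: Σs^2·s^2 = 1330, Σs^2·s = 216, Σs^2 = 46, Σs·s = 46, Σs = 6, Σ1 = 5.
Right-hand side: Σs^2·g = 1482, Σs·g = 222, Σg = 52.
Normal equations: [[1330, 216, 46]; [216, 46, 6]; [46, 6, 5]]·[a, b, c]ᵀ = [1482, 222, 52]ᵀ.
Row-reducing yields a = 16595/11659, b = -20817/11659, c = -6440/11659.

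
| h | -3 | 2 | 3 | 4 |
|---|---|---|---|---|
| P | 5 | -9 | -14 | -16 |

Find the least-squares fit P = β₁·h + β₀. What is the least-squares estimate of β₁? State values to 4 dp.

Normal-equation sums: Σh·h = 38, Σh = 6, Σ1 = 4.
Right-hand side: Σh·P = -139, ΣP = -34.
Normal equations: [[38, 6]; [6, 4]]·[β₁, β₀]ᵀ = [-139, -34]ᵀ.
Eliminating β₀: 4·(row 1) − 6·(row 2) gives 116·β₁ = 4·(-139) − 6·(-34) = -352, so β₁ = -88/29.
Then β₀ = ((-34) − 6·(-88/29))/4 = -229/58.

β₁ = -3.0345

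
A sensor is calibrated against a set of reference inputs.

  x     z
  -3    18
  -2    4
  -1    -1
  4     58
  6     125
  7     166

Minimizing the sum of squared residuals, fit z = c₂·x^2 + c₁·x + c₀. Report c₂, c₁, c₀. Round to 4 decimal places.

c₂ = 3.0321, c₁ = 2.7848, c₀ = -1.5541

Compute the Gram sums: Σx^2·x^2 = 4051, Σx^2·x = 587, Σx^2 = 115, Σx·x = 115, Σx = 11, Σ1 = 6.
Right-hand side: Σx^2·z = 13739, Σx·z = 2083, Σz = 370.
Normal equations: [[4051, 587, 115]; [587, 115, 11]; [115, 11, 6]]·[c₂, c₁, c₀]ᵀ = [13739, 2083, 370]ᵀ.
Solving the 3×3 system (Gaussian elimination) gives c₂ = 2550/841, c₁ = 2342/841, c₀ = -1307/841.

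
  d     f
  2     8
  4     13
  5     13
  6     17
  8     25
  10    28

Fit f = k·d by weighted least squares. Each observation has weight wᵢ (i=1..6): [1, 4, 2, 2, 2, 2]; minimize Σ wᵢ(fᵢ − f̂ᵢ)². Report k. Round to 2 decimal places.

Entries of XᵀWX: Σwᵢ·d·d = 518.
Right-hand side: Σwᵢ·d·f = 1518.
So XᵀWX·[k]ᵀ = XᵀWf: [[518]]·[k]ᵀ = [1518]ᵀ.
k = 1518/518 = 2.9305.

k = 2.93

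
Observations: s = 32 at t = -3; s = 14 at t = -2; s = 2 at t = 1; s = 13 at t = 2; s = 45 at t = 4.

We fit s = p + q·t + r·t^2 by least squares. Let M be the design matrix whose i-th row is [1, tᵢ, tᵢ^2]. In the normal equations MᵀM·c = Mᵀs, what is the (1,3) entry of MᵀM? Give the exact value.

34

Row 1 ↔ basis 1, column 3 ↔ basis t^2, so (MᵀM)_{1,3} = Σᵢ t^2 = (1)·(9) + (1)·(4) + (1)·(1) + (1)·(4) + (1)·(16) = 34.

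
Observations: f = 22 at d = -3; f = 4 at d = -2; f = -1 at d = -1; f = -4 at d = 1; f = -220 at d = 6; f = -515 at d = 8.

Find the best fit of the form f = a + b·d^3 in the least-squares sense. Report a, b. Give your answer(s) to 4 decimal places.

a = -3.5964, b = -0.9992

The normal system AᵀA·[a, b]ᵀ = Aᵀf is [[6, 693]; [693, 309595]]·[a, b]ᵀ = [-714, -311829]ᵀ.
Determinant 6·309595 − 693² = 1377321.
a = ((-714)·309595 − 693·(-311829))/1377321 = -150101/41737; b = (6·(-311829) − 693·(-714))/1377321 = -458724/459107.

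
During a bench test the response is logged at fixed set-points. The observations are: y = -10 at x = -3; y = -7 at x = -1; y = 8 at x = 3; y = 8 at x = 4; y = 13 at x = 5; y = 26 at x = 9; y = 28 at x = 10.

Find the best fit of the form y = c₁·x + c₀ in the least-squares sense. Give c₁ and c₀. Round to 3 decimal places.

c₁ = 3.050, c₀ = -2.336

The normal system MᵀM·[c₁, c₀]ᵀ = Mᵀy is [[241, 27]; [27, 7]]·[c₁, c₀]ᵀ = [672, 66]ᵀ.
Eliminating c₀: 7·(row 1) − 27·(row 2) gives 958·c₁ = 7·672 − 27·66 = 2922, so c₁ = 1461/479.
Then c₀ = (66 − 27·(1461/479))/7 = -1119/479.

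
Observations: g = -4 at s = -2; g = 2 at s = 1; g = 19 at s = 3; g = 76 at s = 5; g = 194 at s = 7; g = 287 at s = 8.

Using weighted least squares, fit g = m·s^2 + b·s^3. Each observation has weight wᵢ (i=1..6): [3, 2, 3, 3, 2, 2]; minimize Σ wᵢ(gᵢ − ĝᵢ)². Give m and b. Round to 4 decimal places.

Sums needed: Σwᵢ·s^2·s^2 = 15162, Σwᵢ·s^2·s^3 = 109160, Σwᵢ·s^3·s^3 = 808842.
Right-hand side: Σwᵢ·s^2·g = 61917, Σwᵢ·s^3·g = 457111.
Normal equations: [[15162, 109160]; [109160, 808842]]·[m, b]ᵀ = [61917, 457111]ᵀ.
Determinant 15162·808842 − 109160² = 347756804.
m = (61917·808842 − 109160·457111)/347756804 = 91416677/173878402; b = (15162·457111 − 109160·61917)/347756804 = 85928631/173878402.

m = 0.5258, b = 0.4942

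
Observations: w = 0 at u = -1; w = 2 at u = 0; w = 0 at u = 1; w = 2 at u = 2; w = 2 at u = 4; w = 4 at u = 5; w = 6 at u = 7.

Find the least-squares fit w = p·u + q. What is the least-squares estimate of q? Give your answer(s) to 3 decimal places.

q = 0.586

AᵀA·[p, q]ᵀ = Aᵀw reads: 96·p + 18·q = 74;  18·p + 7·q = 16.
(Σu·u = 96, Σu = 18, Σ1 = 7, Σu·w = 74, Σw = 16.)
Determinant 96·7 − 18² = 348.
p = (74·7 − 18·16)/348 = 115/174; q = (96·16 − 18·74)/348 = 17/29.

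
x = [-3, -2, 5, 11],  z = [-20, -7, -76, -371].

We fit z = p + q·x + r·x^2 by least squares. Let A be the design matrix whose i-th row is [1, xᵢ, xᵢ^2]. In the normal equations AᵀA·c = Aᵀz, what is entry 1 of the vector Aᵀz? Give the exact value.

-474

Entry 1 ↔ basis 1, so (Aᵀz)_{1} = Σᵢ zᵢ = (1)·(-20) + (1)·(-7) + (1)·(-76) + (1)·(-371) = -474.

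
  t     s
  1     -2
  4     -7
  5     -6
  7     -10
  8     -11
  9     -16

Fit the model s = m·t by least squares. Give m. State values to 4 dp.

Sums needed: Σt·t = 236.
Moment sums: Σt·s = -362.
So XᵀX·[m]ᵀ = Xᵀs: [[236]]·[m]ᵀ = [-362]ᵀ.
m = (-362)/236 = -1.5339.

m = -1.5339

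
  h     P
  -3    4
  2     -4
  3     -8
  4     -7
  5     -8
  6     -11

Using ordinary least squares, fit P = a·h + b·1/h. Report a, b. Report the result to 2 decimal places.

a = -1.70, b = -1.66

AᵀA·[a, b]ᵀ = AᵀP reads: 99·a + 6·b = -178;  6·a + (241/400)·b = -671/60.
Δ = 99·(241/400) − 6² = 9459/400.
a = ((-178)·(241/400) − 6·(-671/60))/(9459/400) = -16058/9459; b = (99·(-671/60) − 6·(-178))/(9459/400) = -1740/1051.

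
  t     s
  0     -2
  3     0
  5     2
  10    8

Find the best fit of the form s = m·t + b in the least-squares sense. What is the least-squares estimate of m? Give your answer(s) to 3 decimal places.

m = 1.019

Entries of MᵀM: Σt·t = 134, Σt = 18, Σ1 = 4.
Moment sums: Σt·s = 90, Σs = 8.
MᵀM·[m, b]ᵀ = Mᵀs becomes [[134, 18]; [18, 4]]·[m, b]ᵀ = [90, 8]ᵀ.
Determinant 134·4 − 18² = 212.
m = (90·4 − 18·8)/212 = 54/53; b = (134·8 − 18·90)/212 = -137/53.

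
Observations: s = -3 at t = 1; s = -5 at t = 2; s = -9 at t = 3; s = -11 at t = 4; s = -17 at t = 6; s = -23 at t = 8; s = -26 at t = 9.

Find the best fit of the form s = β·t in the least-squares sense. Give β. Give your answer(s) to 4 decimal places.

The normal system MᵀM·[β]ᵀ = Mᵀs is [[211]]·[β]ᵀ = [-604]ᵀ.
β = (-604)/211 = -2.86256.

β = -2.8626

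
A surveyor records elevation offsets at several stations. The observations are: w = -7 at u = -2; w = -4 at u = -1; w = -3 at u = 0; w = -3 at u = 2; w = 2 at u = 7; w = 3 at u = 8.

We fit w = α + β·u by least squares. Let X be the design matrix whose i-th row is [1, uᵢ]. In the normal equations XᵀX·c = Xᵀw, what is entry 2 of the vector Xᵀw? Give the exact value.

50

Entry 2 ↔ basis u, so (Xᵀw)_{2} = Σᵢ (u)·wᵢ = (-2)·(-7) + (-1)·(-4) + (0)·(-3) + (2)·(-3) + (7)·(2) + (8)·(3) = 50.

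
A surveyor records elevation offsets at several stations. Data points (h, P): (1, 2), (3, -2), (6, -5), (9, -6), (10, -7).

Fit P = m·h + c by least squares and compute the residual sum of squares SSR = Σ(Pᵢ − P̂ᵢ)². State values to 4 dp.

The normal equations are: 227·m + 29·c = -158;  29·m + 5·c = -18.
Δ = 227·5 − 29² = 294.
m = ((-158)·5 − 29·(-18))/294 = -134/147; c = (227·(-18) − 29·(-158))/294 = 248/147.
Residuals: 60/49, -20/21, -179/147, 76/147, 3/7; SSR = 638/147.

SSR = 4.3401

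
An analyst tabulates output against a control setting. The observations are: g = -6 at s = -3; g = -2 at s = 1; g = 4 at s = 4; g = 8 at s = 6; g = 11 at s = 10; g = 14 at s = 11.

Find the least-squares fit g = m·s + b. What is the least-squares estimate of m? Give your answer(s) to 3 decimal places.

The normal system MᵀM·[m, b]ᵀ = Mᵀg is [[283, 29]; [29, 6]]·[m, b]ᵀ = [344, 29]ᵀ.
det = 283·6 − 29² = 857.
m = (344·6 − 29·29)/857 = 1223/857; b = (283·29 − 29·344)/857 = -1769/857.

m = 1.427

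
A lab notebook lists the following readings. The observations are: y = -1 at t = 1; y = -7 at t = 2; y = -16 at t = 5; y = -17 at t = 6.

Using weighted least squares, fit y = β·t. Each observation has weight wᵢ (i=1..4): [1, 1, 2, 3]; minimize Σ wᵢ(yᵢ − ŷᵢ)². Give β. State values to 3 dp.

β = -2.951

With design matrix A, AᵀWA = [[163]] and AᵀWy = [-481]ᵀ.
Hence β = -481 / 163 ≈ -2.95092.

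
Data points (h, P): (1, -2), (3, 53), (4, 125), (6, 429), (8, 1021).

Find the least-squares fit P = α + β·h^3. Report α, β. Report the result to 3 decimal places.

α = -2.698, β = 1.999

Sums needed: Σ1 = 5, Σh^3 = 820, Σh^3·h^3 = 313626.
And ΣP = 1626, Σh^3·P = 624845.
Eliminating β: 313626·(row 1) − 820·(row 2) gives 895730·α = 313626·1626 − 820·624845 = -2417024, so α = -1208512/447865.
Then β = (624845 − 820·(-1208512/447865))/313626 = 358181/179146.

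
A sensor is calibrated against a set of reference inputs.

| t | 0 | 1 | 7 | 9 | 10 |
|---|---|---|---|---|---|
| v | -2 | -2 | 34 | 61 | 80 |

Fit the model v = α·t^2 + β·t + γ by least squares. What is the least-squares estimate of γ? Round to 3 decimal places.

γ = -1.539

From the data, Σt^2·t^2 = 18963, Σt^2·t = 2073, Σt^2 = 231, Σt·t = 231, Σt = 27, Σ1 = 5.
Moment sums: Σt^2·v = 14605, Σt·v = 1585, Σv = 171.
Row-reducing yields α = 10430/10317, β = -20954/10317, γ = -5291/3439.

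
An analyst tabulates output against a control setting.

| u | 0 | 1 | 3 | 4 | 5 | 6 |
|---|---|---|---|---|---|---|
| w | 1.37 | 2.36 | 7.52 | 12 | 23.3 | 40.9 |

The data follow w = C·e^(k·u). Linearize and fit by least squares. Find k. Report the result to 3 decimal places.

k = 0.565

Taking logs, ln w = k·u + ln C, so regress ln w on u.
Σu = 19.0000, Σ(u)² = 87.0000, Σln w = 12.5355, Σu·ln w = 54.8600.
Normal system: [[87.0000, 19.0000]; [19.0000, 6]]·[k, ln C]ᵀ = [54.8600, 12.5355]ᵀ.
Solving (det = 161.0000): k = 0.56513, ln C = 0.29969.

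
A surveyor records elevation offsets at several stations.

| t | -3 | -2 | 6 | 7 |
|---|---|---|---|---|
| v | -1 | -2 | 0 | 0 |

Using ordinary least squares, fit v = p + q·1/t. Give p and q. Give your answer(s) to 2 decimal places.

Entries of AᵀA: Σ1 = 4, Σ1/t = -11/21, Σ1/t·1/t = 361/882.
Moment sums: Σv = -3, Σ1/t·v = 4/3.
AᵀA·[p, q]ᵀ = Aᵀv becomes [[4, -11/21]; [-11/21, 361/882]]·[p, q]ᵀ = [-3, 4/3]ᵀ.
Eliminating q: (361/882)·(row 1) − (-11/21)·(row 2) gives (601/441)·p = (361/882)·(-3) − (-11/21)·(4/3) = -467/882, so p = -467/1202.
Then q = ((4/3) − (-11/21)·(-467/1202))/(361/882) = 1659/601.

p = -0.39, q = 2.76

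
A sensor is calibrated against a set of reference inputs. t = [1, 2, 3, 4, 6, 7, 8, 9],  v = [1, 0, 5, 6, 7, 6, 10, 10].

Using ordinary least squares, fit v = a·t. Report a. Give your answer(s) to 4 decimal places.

a = 1.1308

Entries of MᵀM: Σt·t = 260.
And Σt·v = 294.
a = 294/260 = 1.13077.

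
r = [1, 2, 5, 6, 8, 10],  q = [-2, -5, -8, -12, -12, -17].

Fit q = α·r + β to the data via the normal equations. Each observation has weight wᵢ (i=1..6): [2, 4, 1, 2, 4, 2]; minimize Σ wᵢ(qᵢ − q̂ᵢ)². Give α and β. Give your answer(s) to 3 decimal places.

α = -1.454, β = -1.545

AᵀWA·[α, β]ᵀ = AᵀWq reads: 571·α + 79·β = -952;  79·α + 15·β = -138.
Δ = 571·15 − 79² = 2324.
α = ((-952)·15 − 79·(-138))/2324 = -1689/1162; β = (571·(-138) − 79·(-952))/2324 = -1795/1162.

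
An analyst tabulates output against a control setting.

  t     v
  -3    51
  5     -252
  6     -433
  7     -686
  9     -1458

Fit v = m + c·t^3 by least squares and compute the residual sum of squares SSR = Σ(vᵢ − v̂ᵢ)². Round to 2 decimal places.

SSR = 1.82

The normal equations are: 5·m + 1386·c = -2778;  1386·m + 712100·c = -1424585.
Eliminating c: 712100·(row 1) − 1386·(row 2) gives 1639504·m = 712100·(-2778) − 1386·(-1424585) = -3738990, so m = -1869495/819752.
Then c = ((-1424585) − 1386·(-1869495/819752))/712100 = -3272617/1639504.
Residuals: -1006965/1639504, -338893/1639504, 359515/819752, 1546877/1639504, -920049/1639504; SSR = 2979651/1639504.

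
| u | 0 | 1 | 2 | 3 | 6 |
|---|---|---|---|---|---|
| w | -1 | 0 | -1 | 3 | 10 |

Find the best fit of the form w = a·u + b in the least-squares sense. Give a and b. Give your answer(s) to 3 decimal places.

a = 1.915, b = -2.396

From the data, Σu·u = 50, Σu = 12, Σ1 = 5.
For Xᵀw: Σu·w = 67, Σw = 11.
XᵀX·[a, b]ᵀ = Xᵀw becomes [[50, 12]; [12, 5]]·[a, b]ᵀ = [67, 11]ᵀ.
Eliminating b: 5·(row 1) − 12·(row 2) gives 106·a = 5·67 − 12·11 = 203, so a = 203/106.
Then b = (11 − 12·(203/106))/5 = -127/53.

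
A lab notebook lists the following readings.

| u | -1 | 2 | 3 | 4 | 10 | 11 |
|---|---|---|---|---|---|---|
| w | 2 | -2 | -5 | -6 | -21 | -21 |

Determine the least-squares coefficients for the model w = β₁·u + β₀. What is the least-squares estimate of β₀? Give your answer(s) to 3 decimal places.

β₀ = 1.189

Normal-equation sums: Σu·u = 251, Σu = 29, Σ1 = 6.
Moment sums: Σu·w = -486, Σw = -53.
det = 251·6 − 29² = 665.
β₁ = ((-486)·6 − 29·(-53))/665 = -197/95; β₀ = (251·(-53) − 29·(-486))/665 = 113/95.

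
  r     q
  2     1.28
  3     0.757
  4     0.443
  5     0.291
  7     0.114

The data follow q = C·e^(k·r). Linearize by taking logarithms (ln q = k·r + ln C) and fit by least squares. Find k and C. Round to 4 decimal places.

k = -0.4807, C = 3.2172

Let Y = ln q. Fitting Y = k·r + ln C by least squares:
Over the data: Σr = 21.0000, Σ(r)² = 103.0000, Σln q = -4.2517, Σr·ln q = -24.9713.
Normal system: [[103.0000, 21.0000]; [21.0000, 5]]·[k, ln C]ᵀ = [-24.9713, -4.2517]ᵀ.
Δ = 103.0000·5 − (21.0000)² = 74.0000; k = (-24.9713·5 − 21.0000·-4.2517)/74.0000 = -0.48068, ln C = (103.0000·-4.2517 − 21.0000·-24.9713)/74.0000 = 1.16852, so C = exp(1.16852) = 3.21723.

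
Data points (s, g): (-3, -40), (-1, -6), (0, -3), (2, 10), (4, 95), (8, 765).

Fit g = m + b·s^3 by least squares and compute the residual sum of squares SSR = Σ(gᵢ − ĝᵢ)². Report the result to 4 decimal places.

XᵀX·[m, b]ᵀ = Xᵀg reads: 6·m + 556·b = 821;  556·m + 267034·b = 398926.
(Σ1 = 6, Σs^3 = 556, Σs^3·s^3 = 267034, Σg = 821, Σs^3·g = 398926.)
Determinant 6·267034 − 556² = 1293068.
m = (821·267034 − 556·398926)/1293068 = -1283971/646534; b = (6·398926 − 556·821)/1293068 = 484270/323267.
Residuals: 1573191/646534, -1626693/646534, -655631/646534, 991/646534, 718141/646534, -9999/646534; SSR = 9383481/646534.

SSR = 14.5135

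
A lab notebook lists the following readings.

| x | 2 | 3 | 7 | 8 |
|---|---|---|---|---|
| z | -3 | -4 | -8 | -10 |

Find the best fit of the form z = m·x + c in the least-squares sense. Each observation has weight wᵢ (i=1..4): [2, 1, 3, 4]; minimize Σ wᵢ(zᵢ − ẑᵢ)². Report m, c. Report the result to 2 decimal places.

Entries of AᵀWA: Σwᵢ·x·x = 420, Σwᵢ·x = 60, Σwᵢ·1 = 10.
And Σwᵢ·x·z = -512, Σwᵢ·z = -74.
Normal equations: [[420, 60]; [60, 10]]·[m, c]ᵀ = [-512, -74]ᵀ.
Determinant 420·10 − 60² = 600.
m = ((-512)·10 − 60·(-74))/600 = -17/15; c = (420·(-74) − 60·(-512))/600 = -3/5.

m = -1.13, c = -0.60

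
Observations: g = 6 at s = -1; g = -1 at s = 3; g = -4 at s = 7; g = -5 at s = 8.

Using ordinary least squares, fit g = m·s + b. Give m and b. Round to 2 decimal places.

Normal-equation sums: Σs·s = 123, Σs = 17, Σ1 = 4.
Right-hand side: Σs·g = -77, Σg = -4.
det = 123·4 − 17² = 203.
m = ((-77)·4 − 17·(-4))/203 = -240/203; b = (123·(-4) − 17·(-77))/203 = 817/203.

m = -1.18, b = 4.02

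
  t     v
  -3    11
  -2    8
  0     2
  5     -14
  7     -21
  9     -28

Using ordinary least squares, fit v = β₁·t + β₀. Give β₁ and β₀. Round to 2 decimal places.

β₁ = -3.24, β₀ = 1.64

Compute the Gram sums: Σt·t = 168, Σt = 16, Σ1 = 6.
For Aᵀv: Σt·v = -518, Σv = -42.
Normal equations: [[168, 16]; [16, 6]]·[β₁, β₀]ᵀ = [-518, -42]ᵀ.
det = 168·6 − 16² = 752.
β₁ = ((-518)·6 − 16·(-42))/752 = -609/188; β₀ = (168·(-42) − 16·(-518))/752 = 77/47.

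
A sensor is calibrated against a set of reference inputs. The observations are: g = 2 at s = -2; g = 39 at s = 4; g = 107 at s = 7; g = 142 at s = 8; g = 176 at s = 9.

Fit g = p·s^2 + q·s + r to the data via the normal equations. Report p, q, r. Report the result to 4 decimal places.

p = 1.9584, q = 2.0983, r = -1.5295

Setting ∂/∂p … = 0 gives: 13330·p + 1640·q + 214·r = 29219;  1640·p + 214·q + 26·r = 3621;  214·p + 26·q + 5·r = 466.
(Σs^2·s^2 = 13330, Σs^2·s = 1640, Σs^2 = 214, Σs·s = 214, Σs = 26, Σ1 = 5, Σs^2·g = 29219, Σs·g = 3621, Σg = 466.)
Row-reducing yields p = 248317/126798, q = 266065/126798, r = -32322/21133.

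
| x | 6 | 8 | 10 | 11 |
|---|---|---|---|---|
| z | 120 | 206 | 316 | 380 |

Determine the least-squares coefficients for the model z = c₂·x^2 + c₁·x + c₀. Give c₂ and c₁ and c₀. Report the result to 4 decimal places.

c₂ = 3.0000, c₁ = 1.0000, c₀ = 6.0000

AᵀA·[c₂, c₁, c₀]ᵀ = Aᵀz reads: 30033·c₂ + 3059·c₁ + 321·c₀ = 95084;  3059·c₂ + 321·c₁ + 35·c₀ = 9708;  321·c₂ + 35·c₁ + 4·c₀ = 1022.
(Σx^2·x^2 = 30033, Σx^2·x = 3059, Σx^2 = 321, Σx·x = 321, Σx = 35, Σ1 = 4, Σx^2·z = 95084, Σx·z = 9708, Σz = 1022.)
Inverting the 3×3 Gram matrix, [c₂, c₁, c₀]ᵀ = [3, 1, 6]ᵀ.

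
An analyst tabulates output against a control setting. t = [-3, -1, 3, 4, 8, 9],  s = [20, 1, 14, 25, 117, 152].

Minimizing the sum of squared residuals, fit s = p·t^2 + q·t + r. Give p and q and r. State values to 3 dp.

Setting ∂/∂p … = 0 gives: 11076·p + 1304·q + 180·r = 20507;  1304·p + 180·q + 20·r = 2385;  180·p + 20·q + 6·r = 329.
Inverting the 3×3 Gram matrix, [p, q, r]ᵀ = [6785/3356, -3997/3356, -3103/1678]ᵀ.

p = 2.022, q = -1.191, r = -1.849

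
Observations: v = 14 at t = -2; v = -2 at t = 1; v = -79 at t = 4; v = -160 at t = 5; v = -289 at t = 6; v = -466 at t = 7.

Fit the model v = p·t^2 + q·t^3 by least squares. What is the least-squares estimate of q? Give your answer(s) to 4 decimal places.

q = -1.5103

The normal system MᵀM·[p, q]ᵀ = Mᵀv is [[4595, 28701]; [28701, 184091]]·[p, q]ᵀ = [-38448, -247432]ᵀ.
Δ = 4595·184091 − 28701² = 22150744.
p = ((-38448)·184091 − 28701·(-247432))/22150744 = 268353/251713; q = (4595·(-247432) − 28701·(-38448))/22150744 = -380159/251713.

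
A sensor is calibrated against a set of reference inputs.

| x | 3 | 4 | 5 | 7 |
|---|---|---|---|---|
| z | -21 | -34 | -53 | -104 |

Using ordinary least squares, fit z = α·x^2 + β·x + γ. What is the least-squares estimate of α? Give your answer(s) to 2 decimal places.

α = -2.43

Forming AᵀA = [[3363, 559, 99]; [559, 99, 19]; [99, 19, 4]] and Aᵀz = [-7154, -1192, -212]ᵀ gives AᵀA·[α, β, γ]ᵀ = Aᵀz.
Inverting the 3×3 Gram matrix, [α, β, γ]ᵀ = [-107/44, 155/44, -105/11]ᵀ.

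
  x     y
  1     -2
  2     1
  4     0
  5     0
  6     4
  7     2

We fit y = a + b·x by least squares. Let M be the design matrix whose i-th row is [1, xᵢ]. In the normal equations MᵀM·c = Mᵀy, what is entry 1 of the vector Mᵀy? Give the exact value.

5

Entry 1 ↔ basis 1, so (Mᵀy)_{1} = Σᵢ yᵢ = (1)·(-2) + (1)·(1) + (1)·(0) + (1)·(0) + (1)·(4) + (1)·(2) = 5.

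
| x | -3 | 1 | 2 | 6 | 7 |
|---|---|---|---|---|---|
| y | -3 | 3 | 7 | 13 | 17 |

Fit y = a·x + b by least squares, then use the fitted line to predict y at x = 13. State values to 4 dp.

ŷ = 27.6258

Forming MᵀM = [[99, 13]; [13, 5]] and Mᵀy = [223, 37]ᵀ gives MᵀM·[a, b]ᵀ = Mᵀy.
det = 99·5 − 13² = 326.
a = (223·5 − 13·37)/326 = 317/163; b = (99·37 − 13·223)/326 = 382/163.
At x = 13: ŷ = (317/163)·(13) + (382/163)·(1) = 4503/163.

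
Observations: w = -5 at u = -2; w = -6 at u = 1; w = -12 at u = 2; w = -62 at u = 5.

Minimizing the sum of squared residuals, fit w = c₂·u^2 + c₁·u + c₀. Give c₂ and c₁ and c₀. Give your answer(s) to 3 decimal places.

Entries of AᵀA: Σu^2·u^2 = 658, Σu^2·u = 126, Σu^2 = 34, Σu·u = 34, Σu = 6, Σ1 = 4.
And Σu^2·w = -1624, Σu·w = -330, Σw = -85.
AᵀA·[c₂, c₁, c₀]ᵀ = Aᵀw becomes [[658, 126, 34]; [126, 34, 6]; [34, 6, 4]]·[c₂, c₁, c₀]ᵀ = [-1624, -330, -85]ᵀ.
Row-reducing yields c₂ = -49/24, c₁ = -79/40, c₀ = -14/15.

c₂ = -2.042, c₁ = -1.975, c₀ = -0.933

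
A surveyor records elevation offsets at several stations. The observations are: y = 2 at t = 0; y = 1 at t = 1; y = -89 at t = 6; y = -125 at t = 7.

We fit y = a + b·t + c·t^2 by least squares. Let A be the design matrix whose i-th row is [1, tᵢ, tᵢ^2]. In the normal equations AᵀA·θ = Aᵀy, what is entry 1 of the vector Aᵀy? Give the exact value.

-211

Entry 1 ↔ basis 1, so (Aᵀy)_{1} = Σᵢ yᵢ = (1)·(2) + (1)·(1) + (1)·(-89) + (1)·(-125) = -211.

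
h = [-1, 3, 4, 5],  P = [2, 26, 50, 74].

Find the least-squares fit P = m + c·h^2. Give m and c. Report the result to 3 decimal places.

The normal equations are: 4·m + 51·c = 152;  51·m + 963·c = 2886.
(Σ1 = 4, Σh^2 = 51, Σh^2·h^2 = 963, ΣP = 152, Σh^2·P = 2886.)
Δ = 4·963 − 51² = 1251.
m = (152·963 − 51·2886)/1251 = -90/139; c = (4·2886 − 51·152)/1251 = 1264/417.

m = -0.647, c = 3.031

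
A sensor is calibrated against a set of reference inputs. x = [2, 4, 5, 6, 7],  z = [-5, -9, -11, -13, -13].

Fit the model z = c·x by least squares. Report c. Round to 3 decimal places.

Setting ∂/∂c … = 0 gives: 130·c = -270.
Hence c = -270 / 130 ≈ -2.07692.

c = -2.077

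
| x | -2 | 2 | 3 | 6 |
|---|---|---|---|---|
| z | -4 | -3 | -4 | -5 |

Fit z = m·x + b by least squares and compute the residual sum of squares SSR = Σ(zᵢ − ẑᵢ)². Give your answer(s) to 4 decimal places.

SSR = 1.5115

From the data, Σx·x = 53, Σx = 9, Σ1 = 4.
Right-hand side: Σx·z = -40, Σz = -16.
So MᵀM·[m, b]ᵀ = Mᵀz: [[53, 9]; [9, 4]]·[m, b]ᵀ = [-40, -16]ᵀ.
Eliminating b: 4·(row 1) − 9·(row 2) gives 131·m = 4·(-40) − 9·(-16) = -16, so m = -16/131.
Then b = ((-16) − 9·(-16/131))/4 = -488/131.
Residuals: -68/131, 127/131, 12/131, -71/131; SSR = 198/131.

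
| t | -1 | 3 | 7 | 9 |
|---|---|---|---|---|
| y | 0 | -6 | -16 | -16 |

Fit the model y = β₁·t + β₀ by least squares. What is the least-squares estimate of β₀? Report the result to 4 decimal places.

β₀ = -1.6441

The normal system AᵀA·[β₁, β₀]ᵀ = Aᵀy is [[140, 18]; [18, 4]]·[β₁, β₀]ᵀ = [-274, -38]ᵀ.
det = 140·4 − 18² = 236.
β₁ = ((-274)·4 − 18·(-38))/236 = -103/59; β₀ = (140·(-38) − 18·(-274))/236 = -97/59.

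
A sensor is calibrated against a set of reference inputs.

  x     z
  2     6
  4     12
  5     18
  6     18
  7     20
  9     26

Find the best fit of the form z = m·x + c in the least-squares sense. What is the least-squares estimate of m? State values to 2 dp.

Compute the Gram sums: Σx·x = 211, Σx = 33, Σ1 = 6.
For Aᵀz: Σx·z = 632, Σz = 100.
So AᵀA·[m, c]ᵀ = Aᵀz: [[211, 33]; [33, 6]]·[m, c]ᵀ = [632, 100]ᵀ.
Determinant 211·6 − 33² = 177.
m = (632·6 − 33·100)/177 = 164/59; c = (211·100 − 33·632)/177 = 244/177.

m = 2.78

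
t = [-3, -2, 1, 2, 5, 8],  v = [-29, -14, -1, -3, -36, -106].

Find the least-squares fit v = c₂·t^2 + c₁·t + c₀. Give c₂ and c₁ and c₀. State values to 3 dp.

c₂ = -2.014, c₁ = 3.019, c₀ = -1.111

Compute the Gram sums: Σt^2·t^2 = 4835, Σt^2·t = 611, Σt^2 = 107, Σt·t = 107, Σt = 11, Σ1 = 6.
For Xᵀv: Σt^2·v = -8014, Σt·v = -920, Σv = -189.
Row-reducing yields c₂ = -495911/246180, c₁ = 743219/246180, c₀ = -22791/20515.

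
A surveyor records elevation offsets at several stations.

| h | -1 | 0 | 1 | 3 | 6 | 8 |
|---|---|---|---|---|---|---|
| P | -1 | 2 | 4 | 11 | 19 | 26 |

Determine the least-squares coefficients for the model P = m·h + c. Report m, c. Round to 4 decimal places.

m = 2.9788, c = 1.7268

Sums needed: Σh·h = 111, Σh = 17, Σ1 = 6.
For XᵀP: Σh·P = 360, ΣP = 61.
XᵀX·[m, c]ᵀ = XᵀP becomes [[111, 17]; [17, 6]]·[m, c]ᵀ = [360, 61]ᵀ.
Determinant 111·6 − 17² = 377.
m = (360·6 − 17·61)/377 = 1123/377; c = (111·61 − 17·360)/377 = 651/377.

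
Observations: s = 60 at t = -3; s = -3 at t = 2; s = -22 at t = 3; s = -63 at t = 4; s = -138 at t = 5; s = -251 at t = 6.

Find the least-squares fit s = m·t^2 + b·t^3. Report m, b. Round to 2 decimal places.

m = 2.11, b = -1.52

The normal equations are: 2355·m + 11957·b = -13164;  11957·m + 67899·b = -77736.
(Σt^2·t^2 = 2355, Σt^2·t^3 = 11957, Σt^3·t^3 = 67899, Σt^2·s = -13164, Σt^3·s = -77736.)
det = 2355·67899 − 11957² = 16932296.
m = ((-13164)·67899 − 11957·(-77736))/16932296 = 8916729/4233074; b = (2355·(-77736) − 11957·(-13164))/16932296 = -6416583/4233074.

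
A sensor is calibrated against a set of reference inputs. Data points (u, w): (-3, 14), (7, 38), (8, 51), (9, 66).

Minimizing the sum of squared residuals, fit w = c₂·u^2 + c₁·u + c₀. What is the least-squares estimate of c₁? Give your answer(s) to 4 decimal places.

From the data, Σu^2·u^2 = 13139, Σu^2·u = 1557, Σu^2 = 203, Σu·u = 203, Σu = 21, Σ1 = 4.
For Mᵀw: Σu^2·w = 10598, Σu·w = 1226, Σw = 169.
Normal equations: [[13139, 1557, 203]; [1557, 203, 21]; [203, 21, 4]]·[c₂, c₁, c₀]ᵀ = [10598, 1226, 169]ᵀ.
Solving the 3×3 system (Gaussian elimination) gives c₂ = 10530/10891, c₁ = -15995/10891, c₀ = 9721/10891.

c₁ = -1.4686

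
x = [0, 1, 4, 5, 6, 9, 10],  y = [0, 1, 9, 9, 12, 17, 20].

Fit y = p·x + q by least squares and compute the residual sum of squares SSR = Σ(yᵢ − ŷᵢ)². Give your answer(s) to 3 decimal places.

SSR = 3.417

Normal-equation sums: Σx·x = 259, Σx = 35, Σ1 = 7.
Moment sums: Σx·y = 507, Σy = 68.
Eliminating q: 7·(row 1) − 35·(row 2) gives 588·p = 7·507 − 35·68 = 1169, so p = 167/84.
Then q = (68 − 35·(167/84))/7 = -19/84.
Residuals: 19/84, -16/21, 107/84, -5/7, 25/84, -2/3, 29/84; SSR = 41/12.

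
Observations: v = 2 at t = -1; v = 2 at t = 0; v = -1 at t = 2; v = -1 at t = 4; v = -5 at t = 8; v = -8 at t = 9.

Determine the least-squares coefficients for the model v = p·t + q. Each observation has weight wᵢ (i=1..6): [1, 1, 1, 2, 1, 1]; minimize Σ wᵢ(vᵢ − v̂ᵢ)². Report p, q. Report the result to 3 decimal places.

p = -0.930, q = 1.739

Entries of AᵀWA: Σwᵢ·t·t = 182, Σwᵢ·t = 26, Σwᵢ·1 = 7.
For AᵀWv: Σwᵢ·t·v = -124, Σwᵢ·v = -12.
So AᵀWA·[p, q]ᵀ = AᵀWv: [[182, 26]; [26, 7]]·[p, q]ᵀ = [-124, -12]ᵀ.
Δ = 182·7 − 26² = 598.
p = ((-124)·7 − 26·(-12))/598 = -278/299; q = (182·(-12) − 26·(-124))/598 = 40/23.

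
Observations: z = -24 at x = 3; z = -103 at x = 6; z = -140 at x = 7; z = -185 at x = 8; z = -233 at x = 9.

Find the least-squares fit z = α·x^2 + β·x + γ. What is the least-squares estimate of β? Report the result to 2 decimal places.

β = -0.55

Setting ∂/∂α … = 0 gives: 14435·α + 1827·β + 239·γ = -41497;  1827·α + 239·β + 33·γ = -5247;  239·α + 33·β + 5·γ = -685.
Row-reducing yields α = -1823/637, β = -27/49, γ = 2187/637.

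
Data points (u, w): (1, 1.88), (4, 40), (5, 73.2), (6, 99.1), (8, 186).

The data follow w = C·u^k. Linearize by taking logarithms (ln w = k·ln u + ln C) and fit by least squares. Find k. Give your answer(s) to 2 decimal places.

k = 2.22

Taking logs, ln w = k·ln u + ln C, so regress ln w on ln u.
Sums: Σln u = 6.8669, Σ(ln u)² = 12.0466, Σln w = 18.4352, Σln u·ln w = 31.1253.
Normal system: [[12.0466, 6.8669]; [6.8669, 5]]·[k, ln C]ᵀ = [31.1253, 18.4352]ᵀ.
Solving (det = 13.0781): k = 2.21997, ln C = 0.63817.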